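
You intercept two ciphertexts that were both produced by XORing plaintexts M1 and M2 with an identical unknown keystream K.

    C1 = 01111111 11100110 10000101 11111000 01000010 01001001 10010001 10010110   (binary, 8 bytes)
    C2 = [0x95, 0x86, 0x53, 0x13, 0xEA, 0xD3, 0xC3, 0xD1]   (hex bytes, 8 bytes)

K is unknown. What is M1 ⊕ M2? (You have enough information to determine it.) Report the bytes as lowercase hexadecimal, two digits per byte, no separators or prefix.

C1 ⊕ C2 = (M1 ⊕ K) ⊕ (M2 ⊕ K) = M1 ⊕ M2 — the shared key cancels under XOR.
7f ⊕ 95 = ea
e6 ⊕ 86 = 60
85 ⊕ 53 = d6
f8 ⊕ 13 = eb
42 ⊕ ea = a8
49 ⊕ d3 = 9a
91 ⊕ c3 = 52
96 ⊕ d1 = 47

ea60d6eba89a5247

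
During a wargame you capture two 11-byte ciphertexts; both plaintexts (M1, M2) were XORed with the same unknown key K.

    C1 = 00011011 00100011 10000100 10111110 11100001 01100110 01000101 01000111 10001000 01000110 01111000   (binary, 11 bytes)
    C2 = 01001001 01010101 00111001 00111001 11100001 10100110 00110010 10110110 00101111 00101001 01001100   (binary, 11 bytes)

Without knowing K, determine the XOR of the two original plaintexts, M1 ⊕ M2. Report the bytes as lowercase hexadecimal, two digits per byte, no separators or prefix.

5276bd8700c077f1a76f34

C1 ⊕ C2 = (M1 ⊕ K) ⊕ (M2 ⊕ K) = M1 ⊕ M2 — the shared key cancels under XOR.
1b xor 49 = 52
23 xor 55 = 76
84 xor 39 = bd
be xor 39 = 87
e1 xor e1 = 00
66 xor a6 = c0
45 xor 32 = 77
47 xor b6 = f1
88 xor 2f = a7
46 xor 29 = 6f
78 xor 4c = 34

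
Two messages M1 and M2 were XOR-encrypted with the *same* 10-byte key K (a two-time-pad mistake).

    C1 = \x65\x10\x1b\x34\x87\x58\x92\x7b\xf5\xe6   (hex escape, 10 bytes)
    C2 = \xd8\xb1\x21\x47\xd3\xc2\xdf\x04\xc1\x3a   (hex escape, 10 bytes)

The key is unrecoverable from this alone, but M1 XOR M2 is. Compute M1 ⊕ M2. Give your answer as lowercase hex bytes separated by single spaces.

C1 ⊕ C2 = (M1 ⊕ K) ⊕ (M2 ⊕ K) = M1 ⊕ M2 — the shared key cancels under XOR.
byte 0: 65 XOR d8 = bd
byte 1: 10 XOR b1 = a1
byte 2: 1b XOR 21 = 3a
byte 3: 34 XOR 47 = 73
byte 4: 87 XOR d3 = 54
byte 5: 58 XOR c2 = 9a
byte 6: 92 XOR df = 4d
byte 7: 7b XOR 04 = 7f
byte 8: f5 XOR c1 = 34
byte 9: e6 XOR 3a = dc

bd a1 3a 73 54 9a 4d 7f 34 dc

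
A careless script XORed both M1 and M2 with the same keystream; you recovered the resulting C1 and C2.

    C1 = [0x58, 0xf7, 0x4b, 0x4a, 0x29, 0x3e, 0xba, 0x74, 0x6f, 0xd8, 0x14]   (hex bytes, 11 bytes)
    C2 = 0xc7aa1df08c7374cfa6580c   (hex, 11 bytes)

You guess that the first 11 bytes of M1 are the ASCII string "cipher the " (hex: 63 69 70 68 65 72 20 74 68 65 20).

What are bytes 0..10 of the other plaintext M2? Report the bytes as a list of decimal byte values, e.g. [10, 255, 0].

[252, 52, 38, 210, 192, 63, 238, 207, 161, 229, 56]

First, C1 ⊕ C2 = (M1 ⊕ K) ⊕ (M2 ⊕ K) = M1 ⊕ M2, so the key drops out. Then M2 = (M1 ⊕ M2) ⊕ M1 over the first 11 bytes.
byte 0: (58 ⊕ c7) ⊕ 63 = 9f ⊕ 63 = fc
byte 1: (f7 ⊕ aa) ⊕ 69 = 5d ⊕ 69 = 34
byte 2: (4b ⊕ 1d) ⊕ 70 = 56 ⊕ 70 = 26
byte 3: (4a ⊕ f0) ⊕ 68 = ba ⊕ 68 = d2
byte 4: (29 ⊕ 8c) ⊕ 65 = a5 ⊕ 65 = c0
byte 5: (3e ⊕ 73) ⊕ 72 = 4d ⊕ 72 = 3f
byte 6: (ba ⊕ 74) ⊕ 20 = ce ⊕ 20 = ee
byte 7: (74 ⊕ cf) ⊕ 74 = bb ⊕ 74 = cf
byte 8: (6f ⊕ a6) ⊕ 68 = c9 ⊕ 68 = a1
byte 9: (d8 ⊕ 58) ⊕ 65 = 80 ⊕ 65 = e5
byte 10: (14 ⊕ 0c) ⊕ 20 = 18 ⊕ 20 = 38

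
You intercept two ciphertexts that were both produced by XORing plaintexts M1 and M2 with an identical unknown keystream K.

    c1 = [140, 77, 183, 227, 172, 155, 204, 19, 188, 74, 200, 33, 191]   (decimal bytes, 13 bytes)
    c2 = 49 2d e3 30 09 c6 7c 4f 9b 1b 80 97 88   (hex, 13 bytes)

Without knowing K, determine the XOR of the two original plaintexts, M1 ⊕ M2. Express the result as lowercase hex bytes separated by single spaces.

c1 ⊕ c2 = (M1 ⊕ K) ⊕ (M2 ⊕ K) = M1 ⊕ M2 — the shared key cancels under XOR.
8c ^ 49 = c5
4d ^ 2d = 60
b7 ^ e3 = 54
e3 ^ 30 = d3
ac ^ 09 = a5
9b ^ c6 = 5d
cc ^ 7c = b0
13 ^ 4f = 5c
bc ^ 9b = 27
4a ^ 1b = 51
c8 ^ 80 = 48
21 ^ 97 = b6
bf ^ 88 = 37

c5 60 54 d3 a5 5d b0 5c 27 51 48 b6 37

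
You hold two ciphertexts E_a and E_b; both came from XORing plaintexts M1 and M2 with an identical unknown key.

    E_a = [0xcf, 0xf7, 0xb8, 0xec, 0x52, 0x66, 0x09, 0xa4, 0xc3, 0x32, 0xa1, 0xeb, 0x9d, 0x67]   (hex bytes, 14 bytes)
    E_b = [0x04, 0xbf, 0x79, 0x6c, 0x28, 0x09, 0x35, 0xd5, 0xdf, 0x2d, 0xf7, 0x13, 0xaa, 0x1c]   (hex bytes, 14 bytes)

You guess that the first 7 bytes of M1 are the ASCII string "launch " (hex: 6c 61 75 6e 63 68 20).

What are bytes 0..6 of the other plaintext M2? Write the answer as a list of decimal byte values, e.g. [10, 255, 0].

First, E_a ⊕ E_b = (M1 ⊕ K) ⊕ (M2 ⊕ K) = M1 ⊕ M2, so the key drops out. Then M2 = (M1 ⊕ M2) ⊕ M1 over the first 7 bytes.
byte 0: (cf ⊕ 04) ⊕ 6c = cb ⊕ 6c = a7
byte 1: (f7 ⊕ bf) ⊕ 61 = 48 ⊕ 61 = 29
byte 2: (b8 ⊕ 79) ⊕ 75 = c1 ⊕ 75 = b4
byte 3: (ec ⊕ 6c) ⊕ 6e = 80 ⊕ 6e = ee
byte 4: (52 ⊕ 28) ⊕ 63 = 7a ⊕ 63 = 19
byte 5: (66 ⊕ 09) ⊕ 68 = 6f ⊕ 68 = 07
byte 6: (09 ⊕ 35) ⊕ 20 = 3c ⊕ 20 = 1c

[167, 41, 180, 238, 25, 7, 28]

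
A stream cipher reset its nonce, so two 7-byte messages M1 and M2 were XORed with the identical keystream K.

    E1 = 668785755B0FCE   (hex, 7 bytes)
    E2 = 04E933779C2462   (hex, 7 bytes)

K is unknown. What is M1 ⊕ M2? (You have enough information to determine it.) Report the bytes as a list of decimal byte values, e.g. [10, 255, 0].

E1 ⊕ E2 = (M1 ⊕ K) ⊕ (M2 ⊕ K) = M1 ⊕ M2 — the shared key cancels under XOR.
66 xor 04 = 62
87 xor e9 = 6e
85 xor 33 = b6
75 xor 77 = 02
5b xor 9c = c7
0f xor 24 = 2b
ce xor 62 = ac

[98, 110, 182, 2, 199, 43, 172]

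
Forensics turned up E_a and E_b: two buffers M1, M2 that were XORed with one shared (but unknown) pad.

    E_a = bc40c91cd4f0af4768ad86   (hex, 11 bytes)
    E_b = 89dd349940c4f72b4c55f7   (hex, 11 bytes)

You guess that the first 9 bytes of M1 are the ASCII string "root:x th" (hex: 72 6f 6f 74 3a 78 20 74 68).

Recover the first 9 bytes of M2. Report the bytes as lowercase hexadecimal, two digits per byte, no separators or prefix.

First, E_a ⊕ E_b = (M1 ⊕ K) ⊕ (M2 ⊕ K) = M1 ⊕ M2, so the key drops out. Then M2 = (M1 ⊕ M2) ⊕ M1 over the first 9 bytes.
byte 0: (bc ^ 89) ^ 72 = 35 ^ 72 = 47
byte 1: (40 ^ dd) ^ 6f = 9d ^ 6f = f2
byte 2: (c9 ^ 34) ^ 6f = fd ^ 6f = 92
byte 3: (1c ^ 99) ^ 74 = 85 ^ 74 = f1
byte 4: (d4 ^ 40) ^ 3a = 94 ^ 3a = ae
byte 5: (f0 ^ c4) ^ 78 = 34 ^ 78 = 4c
byte 6: (af ^ f7) ^ 20 = 58 ^ 20 = 78
byte 7: (47 ^ 2b) ^ 74 = 6c ^ 74 = 18
byte 8: (68 ^ 4c) ^ 68 = 24 ^ 68 = 4c

47f292f1ae4c78184c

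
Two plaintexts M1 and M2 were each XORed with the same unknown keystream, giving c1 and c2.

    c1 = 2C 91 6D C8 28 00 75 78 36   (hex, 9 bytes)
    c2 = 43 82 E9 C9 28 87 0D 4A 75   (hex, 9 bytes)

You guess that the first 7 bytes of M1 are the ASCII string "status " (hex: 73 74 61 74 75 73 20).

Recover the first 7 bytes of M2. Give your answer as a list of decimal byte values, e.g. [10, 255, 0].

First, c1 ⊕ c2 = (M1 ⊕ K) ⊕ (M2 ⊕ K) = M1 ⊕ M2, so the key drops out. Then M2 = (M1 ⊕ M2) ⊕ M1 over the first 7 bytes.
byte 0: (2c XOR 43) XOR 73 = 6f XOR 73 = 1c
byte 1: (91 XOR 82) XOR 74 = 13 XOR 74 = 67
byte 2: (6d XOR e9) XOR 61 = 84 XOR 61 = e5
byte 3: (c8 XOR c9) XOR 74 = 01 XOR 74 = 75
byte 4: (28 XOR 28) XOR 75 = 00 XOR 75 = 75
byte 5: (00 XOR 87) XOR 73 = 87 XOR 73 = f4
byte 6: (75 XOR 0d) XOR 20 = 78 XOR 20 = 58

[28, 103, 229, 117, 117, 244, 88]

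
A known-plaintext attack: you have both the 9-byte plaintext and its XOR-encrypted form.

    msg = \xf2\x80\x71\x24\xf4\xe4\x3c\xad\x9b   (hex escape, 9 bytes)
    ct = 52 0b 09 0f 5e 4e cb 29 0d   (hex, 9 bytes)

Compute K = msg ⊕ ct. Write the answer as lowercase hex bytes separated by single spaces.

Since ct = msg ⊕ K, XORing both sides with msg gives K = msg ⊕ ct.
11110010 ⊕ 01010010 = 10100000
10000000 ⊕ 00001011 = 10001011
01110001 ⊕ 00001001 = 01111000
00100100 ⊕ 00001111 = 00101011
11110100 ⊕ 01011110 = 10101010
11100100 ⊕ 01001110 = 10101010
00111100 ⊕ 11001011 = 11110111
10101101 ⊕ 00101001 = 10000100
10011011 ⊕ 00001101 = 10010110

a0 8b 78 2b aa aa f7 84 96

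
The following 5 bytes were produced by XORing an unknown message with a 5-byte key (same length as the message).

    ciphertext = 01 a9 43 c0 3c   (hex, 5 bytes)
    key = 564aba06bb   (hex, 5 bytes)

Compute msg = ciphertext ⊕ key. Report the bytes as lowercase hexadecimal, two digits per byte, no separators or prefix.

XOR is its own inverse, so applying the key byte-wise gives the result directly.
byte 0:   1 XOR  86 =  87
byte 1: 169 XOR  74 = 227
byte 2:  67 XOR 186 = 249
byte 3: 192 XOR   6 = 198
byte 4:  60 XOR 187 = 135

57e3f9c687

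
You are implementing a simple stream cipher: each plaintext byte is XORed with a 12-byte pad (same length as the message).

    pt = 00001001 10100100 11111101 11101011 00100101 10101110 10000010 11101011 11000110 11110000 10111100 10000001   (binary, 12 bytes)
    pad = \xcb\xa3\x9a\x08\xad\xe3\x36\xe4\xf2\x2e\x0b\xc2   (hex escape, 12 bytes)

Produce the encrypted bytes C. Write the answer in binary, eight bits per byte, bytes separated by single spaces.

11000010 00000111 01100111 11100011 10001000 01001101 10110100 00001111 00110100 11011110 10110111 01000011

byte 0:   9 ⊕ 203 = 194
byte 1: 164 ⊕ 163 =   7
byte 2: 253 ⊕ 154 = 103
byte 3: 235 ⊕   8 = 227
byte 4:  37 ⊕ 173 = 136
byte 5: 174 ⊕ 227 =  77
byte 6: 130 ⊕  54 = 180
byte 7: 235 ⊕ 228 =  15
byte 8: 198 ⊕ 242 =  52
byte 9: 240 ⊕  46 = 222
byte 10: 188 ⊕  11 = 183
byte 11: 129 ⊕ 194 =  67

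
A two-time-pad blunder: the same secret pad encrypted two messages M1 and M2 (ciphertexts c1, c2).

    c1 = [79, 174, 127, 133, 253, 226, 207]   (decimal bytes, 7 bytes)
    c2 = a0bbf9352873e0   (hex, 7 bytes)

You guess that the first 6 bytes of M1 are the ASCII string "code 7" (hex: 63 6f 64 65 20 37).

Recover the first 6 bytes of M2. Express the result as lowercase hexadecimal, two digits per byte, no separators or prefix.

8c7ae2d5f5a6

First, c1 ⊕ c2 = (M1 ⊕ K) ⊕ (M2 ⊕ K) = M1 ⊕ M2, so the key drops out. Then M2 = (M1 ⊕ M2) ⊕ M1 over the first 6 bytes.
byte 0: (4f XOR a0) XOR 63 = ef XOR 63 = 8c
byte 1: (ae XOR bb) XOR 6f = 15 XOR 6f = 7a
byte 2: (7f XOR f9) XOR 64 = 86 XOR 64 = e2
byte 3: (85 XOR 35) XOR 65 = b0 XOR 65 = d5
byte 4: (fd XOR 28) XOR 20 = d5 XOR 20 = f5
byte 5: (e2 XOR 73) XOR 37 = 91 XOR 37 = a6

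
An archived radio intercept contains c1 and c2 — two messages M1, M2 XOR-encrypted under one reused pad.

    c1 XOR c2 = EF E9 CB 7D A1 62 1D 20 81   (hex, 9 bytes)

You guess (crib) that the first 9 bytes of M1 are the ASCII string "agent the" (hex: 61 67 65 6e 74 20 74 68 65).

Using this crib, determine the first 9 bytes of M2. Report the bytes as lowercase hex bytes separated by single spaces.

8e 8e ae 13 d5 42 69 48 e4

Since c1 ⊕ c2 = M1 ⊕ M2, XORing with the guessed M1 bytes yields the corresponding M2 bytes: M2 = (c1 ⊕ c2) ⊕ M1.
ef ^ 61 = 8e
e9 ^ 67 = 8e
cb ^ 65 = ae
7d ^ 6e = 13
a1 ^ 74 = d5
62 ^ 20 = 42
1d ^ 74 = 69
20 ^ 68 = 48
81 ^ 65 = e4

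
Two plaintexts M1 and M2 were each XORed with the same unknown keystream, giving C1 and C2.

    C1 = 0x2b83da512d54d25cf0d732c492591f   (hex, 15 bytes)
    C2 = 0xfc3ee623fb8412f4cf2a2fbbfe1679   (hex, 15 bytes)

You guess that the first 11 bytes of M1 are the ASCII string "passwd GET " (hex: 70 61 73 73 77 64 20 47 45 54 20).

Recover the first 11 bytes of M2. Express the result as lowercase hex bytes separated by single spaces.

a7 dc 4f 01 a1 b4 e0 ef 7a a9 3d

First, C1 ⊕ C2 = (M1 ⊕ K) ⊕ (M2 ⊕ K) = M1 ⊕ M2, so the key drops out. Then M2 = (M1 ⊕ M2) ⊕ M1 over the first 11 bytes.
byte 0: (2b ^ fc) ^ 70 = d7 ^ 70 = a7
byte 1: (83 ^ 3e) ^ 61 = bd ^ 61 = dc
byte 2: (da ^ e6) ^ 73 = 3c ^ 73 = 4f
byte 3: (51 ^ 23) ^ 73 = 72 ^ 73 = 01
byte 4: (2d ^ fb) ^ 77 = d6 ^ 77 = a1
byte 5: (54 ^ 84) ^ 64 = d0 ^ 64 = b4
byte 6: (d2 ^ 12) ^ 20 = c0 ^ 20 = e0
byte 7: (5c ^ f4) ^ 47 = a8 ^ 47 = ef
byte 8: (f0 ^ cf) ^ 45 = 3f ^ 45 = 7a
byte 9: (d7 ^ 2a) ^ 54 = fd ^ 54 = a9
byte 10: (32 ^ 2f) ^ 20 = 1d ^ 20 = 3d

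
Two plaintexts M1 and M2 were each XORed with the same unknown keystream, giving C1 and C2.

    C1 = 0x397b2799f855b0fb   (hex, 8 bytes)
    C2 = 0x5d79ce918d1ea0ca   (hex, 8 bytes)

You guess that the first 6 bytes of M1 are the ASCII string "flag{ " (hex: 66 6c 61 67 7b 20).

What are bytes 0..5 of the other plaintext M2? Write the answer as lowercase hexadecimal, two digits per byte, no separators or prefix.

First, C1 ⊕ C2 = (M1 ⊕ K) ⊕ (M2 ⊕ K) = M1 ⊕ M2, so the key drops out. Then M2 = (M1 ⊕ M2) ⊕ M1 over the first 6 bytes.
byte 0: (39 ⊕ 5d) ⊕ 66 = 64 ⊕ 66 = 02
byte 1: (7b ⊕ 79) ⊕ 6c = 02 ⊕ 6c = 6e
byte 2: (27 ⊕ ce) ⊕ 61 = e9 ⊕ 61 = 88
byte 3: (99 ⊕ 91) ⊕ 67 = 08 ⊕ 67 = 6f
byte 4: (f8 ⊕ 8d) ⊕ 7b = 75 ⊕ 7b = 0e
byte 5: (55 ⊕ 1e) ⊕ 20 = 4b ⊕ 20 = 6b

026e886f0e6b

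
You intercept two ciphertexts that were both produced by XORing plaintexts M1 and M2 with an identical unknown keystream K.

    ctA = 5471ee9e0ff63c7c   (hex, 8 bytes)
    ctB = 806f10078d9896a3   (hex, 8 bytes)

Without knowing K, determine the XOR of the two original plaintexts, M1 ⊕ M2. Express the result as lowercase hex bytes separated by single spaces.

d4 1e fe 99 82 6e aa df

ctA ⊕ ctB = (M1 ⊕ K) ⊕ (M2 ⊕ K) = M1 ⊕ M2 — the shared key cancels under XOR.
54 ^ 80 = d4
71 ^ 6f = 1e
ee ^ 10 = fe
9e ^ 07 = 99
0f ^ 8d = 82
f6 ^ 98 = 6e
3c ^ 96 = aa
7c ^ a3 = df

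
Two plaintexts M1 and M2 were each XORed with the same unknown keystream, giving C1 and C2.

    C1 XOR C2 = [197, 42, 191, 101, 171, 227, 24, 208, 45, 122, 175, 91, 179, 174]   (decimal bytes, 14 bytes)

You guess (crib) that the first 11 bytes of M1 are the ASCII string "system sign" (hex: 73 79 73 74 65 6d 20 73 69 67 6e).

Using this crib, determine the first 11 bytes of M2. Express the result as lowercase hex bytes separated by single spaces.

b6 53 cc 11 ce 8e 38 a3 44 1d c1

Since C1 ⊕ C2 = M1 ⊕ M2, XORing with the guessed M1 bytes yields the corresponding M2 bytes: M2 = (C1 ⊕ C2) ⊕ M1.
c5 XOR 73 = b6
2a XOR 79 = 53
bf XOR 73 = cc
65 XOR 74 = 11
ab XOR 65 = ce
e3 XOR 6d = 8e
18 XOR 20 = 38
d0 XOR 73 = a3
2d XOR 69 = 44
7a XOR 67 = 1d
af XOR 6e = c1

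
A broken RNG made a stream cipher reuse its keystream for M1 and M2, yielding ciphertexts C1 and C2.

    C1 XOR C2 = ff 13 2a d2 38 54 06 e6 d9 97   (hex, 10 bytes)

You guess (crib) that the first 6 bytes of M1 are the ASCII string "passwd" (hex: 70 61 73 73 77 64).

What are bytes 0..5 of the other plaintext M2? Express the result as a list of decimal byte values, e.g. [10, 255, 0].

[143, 114, 89, 161, 79, 48]

Since C1 ⊕ C2 = M1 ⊕ M2, XORing with the guessed M1 bytes yields the corresponding M2 bytes: M2 = (C1 ⊕ C2) ⊕ M1.
11111111 ⊕ 01110000 = 10001111
00010011 ⊕ 01100001 = 01110010
00101010 ⊕ 01110011 = 01011001
11010010 ⊕ 01110011 = 10100001
00111000 ⊕ 01110111 = 01001111
01010100 ⊕ 01100100 = 00110000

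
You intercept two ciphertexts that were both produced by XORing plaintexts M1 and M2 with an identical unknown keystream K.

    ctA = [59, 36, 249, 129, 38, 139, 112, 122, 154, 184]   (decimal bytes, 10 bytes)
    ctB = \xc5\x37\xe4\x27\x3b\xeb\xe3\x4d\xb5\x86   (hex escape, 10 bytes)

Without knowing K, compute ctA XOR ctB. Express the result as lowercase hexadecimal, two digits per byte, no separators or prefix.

ctA ⊕ ctB = (M1 ⊕ K) ⊕ (M2 ⊕ K) = M1 ⊕ M2 — the shared key cancels under XOR.
3b ⊕ c5 = fe
24 ⊕ 37 = 13
f9 ⊕ e4 = 1d
81 ⊕ 27 = a6
26 ⊕ 3b = 1d
8b ⊕ eb = 60
70 ⊕ e3 = 93
7a ⊕ 4d = 37
9a ⊕ b5 = 2f
b8 ⊕ 86 = 3e

fe131da61d6093372f3e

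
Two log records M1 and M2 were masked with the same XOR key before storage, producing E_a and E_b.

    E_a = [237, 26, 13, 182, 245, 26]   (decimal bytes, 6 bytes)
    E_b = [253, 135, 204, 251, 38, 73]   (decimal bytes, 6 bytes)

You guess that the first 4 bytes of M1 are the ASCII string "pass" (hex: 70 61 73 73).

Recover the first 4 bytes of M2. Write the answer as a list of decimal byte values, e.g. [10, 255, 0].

First, E_a ⊕ E_b = (M1 ⊕ K) ⊕ (M2 ⊕ K) = M1 ⊕ M2, so the key drops out. Then M2 = (M1 ⊕ M2) ⊕ M1 over the first 4 bytes.
byte 0: (ed XOR fd) XOR 70 = 10 XOR 70 = 60
byte 1: (1a XOR 87) XOR 61 = 9d XOR 61 = fc
byte 2: (0d XOR cc) XOR 73 = c1 XOR 73 = b2
byte 3: (b6 XOR fb) XOR 73 = 4d XOR 73 = 3e

[96, 252, 178, 62]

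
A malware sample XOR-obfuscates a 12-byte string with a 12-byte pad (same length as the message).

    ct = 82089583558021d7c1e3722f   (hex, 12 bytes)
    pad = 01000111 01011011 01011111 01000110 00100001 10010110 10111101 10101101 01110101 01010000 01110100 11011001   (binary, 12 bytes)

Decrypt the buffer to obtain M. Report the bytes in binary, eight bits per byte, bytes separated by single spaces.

11000101 01010011 11001010 11000101 01110100 00010110 10011100 01111010 10110100 10110011 00000110 11110110

byte 0: 10000010 ^ 01000111 = 11000101
byte 1: 00001000 ^ 01011011 = 01010011
byte 2: 10010101 ^ 01011111 = 11001010
byte 3: 10000011 ^ 01000110 = 11000101
byte 4: 01010101 ^ 00100001 = 01110100
byte 5: 10000000 ^ 10010110 = 00010110
byte 6: 00100001 ^ 10111101 = 10011100
byte 7: 11010111 ^ 10101101 = 01111010
byte 8: 11000001 ^ 01110101 = 10110100
byte 9: 11100011 ^ 01010000 = 10110011
byte 10: 01110010 ^ 01110100 = 00000110
byte 11: 00101111 ^ 11011001 = 11110110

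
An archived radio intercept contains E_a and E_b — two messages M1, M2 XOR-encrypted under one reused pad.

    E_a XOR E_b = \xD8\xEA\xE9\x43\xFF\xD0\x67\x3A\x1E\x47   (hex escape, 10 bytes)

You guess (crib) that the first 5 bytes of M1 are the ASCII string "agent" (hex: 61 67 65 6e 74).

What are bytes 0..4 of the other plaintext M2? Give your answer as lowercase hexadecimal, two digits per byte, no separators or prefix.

Since E_a ⊕ E_b = M1 ⊕ M2, XORing with the guessed M1 bytes yields the corresponding M2 bytes: M2 = (E_a ⊕ E_b) ⊕ M1.
byte 0: 216 ^  97 = 185
byte 1: 234 ^ 103 = 141
byte 2: 233 ^ 101 = 140
byte 3:  67 ^ 110 =  45
byte 4: 255 ^ 116 = 139

b98d8c2d8b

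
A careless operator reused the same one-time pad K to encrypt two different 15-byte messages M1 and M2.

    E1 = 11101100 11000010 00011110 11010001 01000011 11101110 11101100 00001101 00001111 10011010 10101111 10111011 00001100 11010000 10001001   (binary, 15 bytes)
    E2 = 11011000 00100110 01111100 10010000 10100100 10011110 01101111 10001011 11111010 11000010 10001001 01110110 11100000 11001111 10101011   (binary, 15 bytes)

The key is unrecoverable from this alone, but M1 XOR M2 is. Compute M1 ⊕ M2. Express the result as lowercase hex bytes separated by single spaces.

E1 ⊕ E2 = (M1 ⊕ K) ⊕ (M2 ⊕ K) = M1 ⊕ M2 — the shared key cancels under XOR.
ec xor d8 = 34
c2 xor 26 = e4
1e xor 7c = 62
d1 xor 90 = 41
43 xor a4 = e7
ee xor 9e = 70
ec xor 6f = 83
0d xor 8b = 86
0f xor fa = f5
9a xor c2 = 58
af xor 89 = 26
bb xor 76 = cd
0c xor e0 = ec
d0 xor cf = 1f
89 xor ab = 22

34 e4 62 41 e7 70 83 86 f5 58 26 cd ec 1f 22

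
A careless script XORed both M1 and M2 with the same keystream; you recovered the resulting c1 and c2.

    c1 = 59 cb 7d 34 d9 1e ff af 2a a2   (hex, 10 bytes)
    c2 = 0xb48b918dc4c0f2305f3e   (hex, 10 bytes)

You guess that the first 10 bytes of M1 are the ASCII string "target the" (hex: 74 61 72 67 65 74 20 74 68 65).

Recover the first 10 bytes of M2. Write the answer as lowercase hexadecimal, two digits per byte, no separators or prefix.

First, c1 ⊕ c2 = (M1 ⊕ K) ⊕ (M2 ⊕ K) = M1 ⊕ M2, so the key drops out. Then M2 = (M1 ⊕ M2) ⊕ M1 over the first 10 bytes.
byte 0: (59 xor b4) xor 74 = ed xor 74 = 99
byte 1: (cb xor 8b) xor 61 = 40 xor 61 = 21
byte 2: (7d xor 91) xor 72 = ec xor 72 = 9e
byte 3: (34 xor 8d) xor 67 = b9 xor 67 = de
byte 4: (d9 xor c4) xor 65 = 1d xor 65 = 78
byte 5: (1e xor c0) xor 74 = de xor 74 = aa
byte 6: (ff xor f2) xor 20 = 0d xor 20 = 2d
byte 7: (af xor 30) xor 74 = 9f xor 74 = eb
byte 8: (2a xor 5f) xor 68 = 75 xor 68 = 1d
byte 9: (a2 xor 3e) xor 65 = 9c xor 65 = f9

99219ede78aa2deb1df9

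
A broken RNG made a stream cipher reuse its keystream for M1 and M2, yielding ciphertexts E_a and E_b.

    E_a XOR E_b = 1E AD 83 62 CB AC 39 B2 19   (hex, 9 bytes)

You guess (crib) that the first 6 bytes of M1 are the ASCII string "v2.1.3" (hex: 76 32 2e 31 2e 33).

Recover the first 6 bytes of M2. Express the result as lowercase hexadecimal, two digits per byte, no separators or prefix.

689fad53e59f

Since E_a ⊕ E_b = M1 ⊕ M2, XORing with the guessed M1 bytes yields the corresponding M2 bytes: M2 = (E_a ⊕ E_b) ⊕ M1.
1e xor 76 = 68
ad xor 32 = 9f
83 xor 2e = ad
62 xor 31 = 53
cb xor 2e = e5
ac xor 33 = 9f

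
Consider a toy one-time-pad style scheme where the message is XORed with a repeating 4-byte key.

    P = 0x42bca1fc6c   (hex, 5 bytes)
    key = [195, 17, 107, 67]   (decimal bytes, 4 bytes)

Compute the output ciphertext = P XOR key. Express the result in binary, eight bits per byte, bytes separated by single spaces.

10000001 10101101 11001010 10111111 10101111

The 4-byte key repeats, so the effective keystream is c3 11 6b 43 c3.
byte 0: 42 ^ c3 = 81
byte 1: bc ^ 11 = ad
byte 2: a1 ^ 6b = ca
byte 3: fc ^ 43 = bf
byte 4: 6c ^ c3 = af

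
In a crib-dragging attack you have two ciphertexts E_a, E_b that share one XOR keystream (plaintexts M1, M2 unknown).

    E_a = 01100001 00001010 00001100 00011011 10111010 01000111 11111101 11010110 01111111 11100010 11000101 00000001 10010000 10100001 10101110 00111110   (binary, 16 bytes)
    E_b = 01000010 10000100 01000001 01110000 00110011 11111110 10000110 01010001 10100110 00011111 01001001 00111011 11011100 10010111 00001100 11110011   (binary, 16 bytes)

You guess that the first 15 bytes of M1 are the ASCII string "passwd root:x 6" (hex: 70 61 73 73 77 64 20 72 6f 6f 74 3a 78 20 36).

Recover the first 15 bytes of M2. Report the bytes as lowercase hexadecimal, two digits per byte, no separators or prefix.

53ef3e18fedd5bf5b692f800341694

First, E_a ⊕ E_b = (M1 ⊕ K) ⊕ (M2 ⊕ K) = M1 ⊕ M2, so the key drops out. Then M2 = (M1 ⊕ M2) ⊕ M1 over the first 15 bytes.
byte 0: (61 ^ 42) ^ 70 = 23 ^ 70 = 53
byte 1: (0a ^ 84) ^ 61 = 8e ^ 61 = ef
byte 2: (0c ^ 41) ^ 73 = 4d ^ 73 = 3e
byte 3: (1b ^ 70) ^ 73 = 6b ^ 73 = 18
byte 4: (ba ^ 33) ^ 77 = 89 ^ 77 = fe
byte 5: (47 ^ fe) ^ 64 = b9 ^ 64 = dd
byte 6: (fd ^ 86) ^ 20 = 7b ^ 20 = 5b
byte 7: (d6 ^ 51) ^ 72 = 87 ^ 72 = f5
byte 8: (7f ^ a6) ^ 6f = d9 ^ 6f = b6
byte 9: (e2 ^ 1f) ^ 6f = fd ^ 6f = 92
byte 10: (c5 ^ 49) ^ 74 = 8c ^ 74 = f8
byte 11: (01 ^ 3b) ^ 3a = 3a ^ 3a = 00
byte 12: (90 ^ dc) ^ 78 = 4c ^ 78 = 34
byte 13: (a1 ^ 97) ^ 20 = 36 ^ 20 = 16
byte 14: (ae ^ 0c) ^ 36 = a2 ^ 36 = 94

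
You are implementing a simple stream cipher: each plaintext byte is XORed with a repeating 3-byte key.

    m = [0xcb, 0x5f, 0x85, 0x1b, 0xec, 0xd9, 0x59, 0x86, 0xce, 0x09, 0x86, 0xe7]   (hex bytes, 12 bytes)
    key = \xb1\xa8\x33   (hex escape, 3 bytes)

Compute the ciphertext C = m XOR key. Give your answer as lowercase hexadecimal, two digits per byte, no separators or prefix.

7af7b6aa44eae82efdb82ed4

The 3-byte key repeats, so the effective keystream is b1 a8 33 b1 a8 33 b1 a8 33 b1 a8 33.
byte 0: cb xor b1 = 7a
byte 1: 5f xor a8 = f7
byte 2: 85 xor 33 = b6
byte 3: 1b xor b1 = aa
byte 4: ec xor a8 = 44
byte 5: d9 xor 33 = ea
byte 6: 59 xor b1 = e8
byte 7: 86 xor a8 = 2e
byte 8: ce xor 33 = fd
byte 9: 09 xor b1 = b8
byte 10: 86 xor a8 = 2e
byte 11: e7 xor 33 = d4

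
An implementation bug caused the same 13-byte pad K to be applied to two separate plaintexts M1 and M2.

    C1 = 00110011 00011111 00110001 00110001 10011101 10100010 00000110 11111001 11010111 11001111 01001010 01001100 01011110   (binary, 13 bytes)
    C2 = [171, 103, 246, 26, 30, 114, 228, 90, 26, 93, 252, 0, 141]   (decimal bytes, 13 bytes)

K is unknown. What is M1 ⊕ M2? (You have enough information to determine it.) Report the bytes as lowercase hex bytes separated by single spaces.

98 78 c7 2b 83 d0 e2 a3 cd 92 b6 4c d3

C1 ⊕ C2 = (M1 ⊕ K) ⊕ (M2 ⊕ K) = M1 ⊕ M2 — the shared key cancels under XOR.
00110011 ^ 10101011 = 10011000
00011111 ^ 01100111 = 01111000
00110001 ^ 11110110 = 11000111
00110001 ^ 00011010 = 00101011
10011101 ^ 00011110 = 10000011
10100010 ^ 01110010 = 11010000
00000110 ^ 11100100 = 11100010
11111001 ^ 01011010 = 10100011
11010111 ^ 00011010 = 11001101
11001111 ^ 01011101 = 10010010
01001010 ^ 11111100 = 10110110
01001100 ^ 00000000 = 01001100
01011110 ^ 10001101 = 11010011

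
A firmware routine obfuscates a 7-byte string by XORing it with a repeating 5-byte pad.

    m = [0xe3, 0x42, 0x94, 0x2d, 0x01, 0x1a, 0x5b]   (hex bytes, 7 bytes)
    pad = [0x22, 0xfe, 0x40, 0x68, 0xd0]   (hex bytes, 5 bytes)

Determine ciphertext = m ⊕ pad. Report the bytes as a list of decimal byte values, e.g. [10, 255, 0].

The 5-byte key repeats, so the effective keystream is 22 fe 40 68 d0 22 fe.
byte 0: 11100011 XOR 00100010 = 11000001
byte 1: 01000010 XOR 11111110 = 10111100
byte 2: 10010100 XOR 01000000 = 11010100
byte 3: 00101101 XOR 01101000 = 01000101
byte 4: 00000001 XOR 11010000 = 11010001
byte 5: 00011010 XOR 00100010 = 00111000
byte 6: 01011011 XOR 11111110 = 10100101

[193, 188, 212, 69, 209, 56, 165]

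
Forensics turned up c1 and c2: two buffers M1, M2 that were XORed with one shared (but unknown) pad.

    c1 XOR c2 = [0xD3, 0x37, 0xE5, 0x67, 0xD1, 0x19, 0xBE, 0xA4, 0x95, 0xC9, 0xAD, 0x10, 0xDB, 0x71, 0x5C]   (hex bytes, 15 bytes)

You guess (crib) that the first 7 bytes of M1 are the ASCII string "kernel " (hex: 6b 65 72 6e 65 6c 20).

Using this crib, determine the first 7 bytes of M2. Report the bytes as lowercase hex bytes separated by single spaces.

b8 52 97 09 b4 75 9e

Since c1 ⊕ c2 = M1 ⊕ M2, XORing with the guessed M1 bytes yields the corresponding M2 bytes: M2 = (c1 ⊕ c2) ⊕ M1.
d3 XOR 6b = b8
37 XOR 65 = 52
e5 XOR 72 = 97
67 XOR 6e = 09
d1 XOR 65 = b4
19 XOR 6c = 75
be XOR 20 = 9e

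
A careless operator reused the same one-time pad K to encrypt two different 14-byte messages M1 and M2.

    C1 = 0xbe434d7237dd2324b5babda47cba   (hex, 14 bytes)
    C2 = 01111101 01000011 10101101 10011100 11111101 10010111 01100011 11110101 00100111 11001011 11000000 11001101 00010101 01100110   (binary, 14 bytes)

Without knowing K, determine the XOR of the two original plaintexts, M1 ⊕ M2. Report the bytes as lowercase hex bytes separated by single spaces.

c3 00 e0 ee ca 4a 40 d1 92 71 7d 69 69 dc

C1 ⊕ C2 = (M1 ⊕ K) ⊕ (M2 ⊕ K) = M1 ⊕ M2 — the shared key cancels under XOR.
10111110 ⊕ 01111101 = 11000011
01000011 ⊕ 01000011 = 00000000
01001101 ⊕ 10101101 = 11100000
01110010 ⊕ 10011100 = 11101110
00110111 ⊕ 11111101 = 11001010
11011101 ⊕ 10010111 = 01001010
00100011 ⊕ 01100011 = 01000000
00100100 ⊕ 11110101 = 11010001
10110101 ⊕ 00100111 = 10010010
10111010 ⊕ 11001011 = 01110001
10111101 ⊕ 11000000 = 01111101
10100100 ⊕ 11001101 = 01101001
01111100 ⊕ 00010101 = 01101001
10111010 ⊕ 01100110 = 11011100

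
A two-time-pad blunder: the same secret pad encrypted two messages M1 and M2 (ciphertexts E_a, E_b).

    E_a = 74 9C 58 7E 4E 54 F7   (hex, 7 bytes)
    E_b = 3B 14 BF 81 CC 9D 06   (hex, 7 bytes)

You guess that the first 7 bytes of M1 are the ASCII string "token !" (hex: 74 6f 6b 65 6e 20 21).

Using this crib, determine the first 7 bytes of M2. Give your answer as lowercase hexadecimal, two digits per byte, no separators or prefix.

First, E_a ⊕ E_b = (M1 ⊕ K) ⊕ (M2 ⊕ K) = M1 ⊕ M2, so the key drops out. Then M2 = (M1 ⊕ M2) ⊕ M1 over the first 7 bytes.
byte 0: (74 XOR 3b) XOR 74 = 4f XOR 74 = 3b
byte 1: (9c XOR 14) XOR 6f = 88 XOR 6f = e7
byte 2: (58 XOR bf) XOR 6b = e7 XOR 6b = 8c
byte 3: (7e XOR 81) XOR 65 = ff XOR 65 = 9a
byte 4: (4e XOR cc) XOR 6e = 82 XOR 6e = ec
byte 5: (54 XOR 9d) XOR 20 = c9 XOR 20 = e9
byte 6: (f7 XOR 06) XOR 21 = f1 XOR 21 = d0

3be78c9aece9d0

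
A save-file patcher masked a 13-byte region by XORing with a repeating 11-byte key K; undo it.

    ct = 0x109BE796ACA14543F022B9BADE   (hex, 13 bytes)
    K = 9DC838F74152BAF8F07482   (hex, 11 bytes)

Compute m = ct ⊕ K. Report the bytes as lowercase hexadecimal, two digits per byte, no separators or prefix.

8d53df61edf3ffbb00563b2716

The 11-byte key repeats, so the effective keystream is 9d c8 38 f7 41 52 ba f8 f0 74 82 9d c8.
byte 0: 10 ^ 9d = 8d
byte 1: 9b ^ c8 = 53
byte 2: e7 ^ 38 = df
byte 3: 96 ^ f7 = 61
byte 4: ac ^ 41 = ed
byte 5: a1 ^ 52 = f3
byte 6: 45 ^ ba = ff
byte 7: 43 ^ f8 = bb
byte 8: f0 ^ f0 = 00
byte 9: 22 ^ 74 = 56
byte 10: b9 ^ 82 = 3b
byte 11: ba ^ 9d = 27
byte 12: de ^ c8 = 16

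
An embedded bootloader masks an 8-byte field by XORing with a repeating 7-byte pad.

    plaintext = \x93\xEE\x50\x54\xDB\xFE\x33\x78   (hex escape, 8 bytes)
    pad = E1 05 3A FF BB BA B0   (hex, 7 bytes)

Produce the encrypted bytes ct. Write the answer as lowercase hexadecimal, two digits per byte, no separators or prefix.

The 7-byte key repeats, so the effective keystream is e1 05 3a ff bb ba b0 e1.
byte 0: 10010011 ⊕ 11100001 = 01110010
byte 1: 11101110 ⊕ 00000101 = 11101011
byte 2: 01010000 ⊕ 00111010 = 01101010
byte 3: 01010100 ⊕ 11111111 = 10101011
byte 4: 11011011 ⊕ 10111011 = 01100000
byte 5: 11111110 ⊕ 10111010 = 01000100
byte 6: 00110011 ⊕ 10110000 = 10000011
byte 7: 01111000 ⊕ 11100001 = 10011001

72eb6aab60448399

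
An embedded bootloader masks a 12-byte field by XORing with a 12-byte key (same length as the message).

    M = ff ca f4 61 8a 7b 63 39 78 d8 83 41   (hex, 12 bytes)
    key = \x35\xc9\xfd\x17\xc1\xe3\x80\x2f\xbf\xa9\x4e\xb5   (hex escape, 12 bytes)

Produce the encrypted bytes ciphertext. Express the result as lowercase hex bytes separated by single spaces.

11111111 ^ 00110101 = 11001010
11001010 ^ 11001001 = 00000011
11110100 ^ 11111101 = 00001001
01100001 ^ 00010111 = 01110110
10001010 ^ 11000001 = 01001011
01111011 ^ 11100011 = 10011000
01100011 ^ 10000000 = 11100011
00111001 ^ 00101111 = 00010110
01111000 ^ 10111111 = 11000111
11011000 ^ 10101001 = 01110001
10000011 ^ 01001110 = 11001101
01000001 ^ 10110101 = 11110100

ca 03 09 76 4b 98 e3 16 c7 71 cd f4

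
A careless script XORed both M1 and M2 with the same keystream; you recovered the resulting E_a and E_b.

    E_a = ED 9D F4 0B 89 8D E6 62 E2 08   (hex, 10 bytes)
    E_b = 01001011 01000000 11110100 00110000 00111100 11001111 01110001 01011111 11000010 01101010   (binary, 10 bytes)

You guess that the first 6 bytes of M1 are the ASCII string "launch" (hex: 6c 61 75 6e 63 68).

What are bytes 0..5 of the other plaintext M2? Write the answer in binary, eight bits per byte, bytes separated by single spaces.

First, E_a ⊕ E_b = (M1 ⊕ K) ⊕ (M2 ⊕ K) = M1 ⊕ M2, so the key drops out. Then M2 = (M1 ⊕ M2) ⊕ M1 over the first 6 bytes.
byte 0: (ed ^ 4b) ^ 6c = a6 ^ 6c = ca
byte 1: (9d ^ 40) ^ 61 = dd ^ 61 = bc
byte 2: (f4 ^ f4) ^ 75 = 00 ^ 75 = 75
byte 3: (0b ^ 30) ^ 6e = 3b ^ 6e = 55
byte 4: (89 ^ 3c) ^ 63 = b5 ^ 63 = d6
byte 5: (8d ^ cf) ^ 68 = 42 ^ 68 = 2a

11001010 10111100 01110101 01010101 11010110 00101010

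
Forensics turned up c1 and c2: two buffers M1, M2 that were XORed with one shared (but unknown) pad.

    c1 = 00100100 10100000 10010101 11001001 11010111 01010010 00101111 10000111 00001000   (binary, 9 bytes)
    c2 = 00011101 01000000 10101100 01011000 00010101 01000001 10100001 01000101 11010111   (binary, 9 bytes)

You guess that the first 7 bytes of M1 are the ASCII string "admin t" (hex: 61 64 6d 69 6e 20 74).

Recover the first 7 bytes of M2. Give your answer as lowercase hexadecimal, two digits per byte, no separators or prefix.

First, c1 ⊕ c2 = (M1 ⊕ K) ⊕ (M2 ⊕ K) = M1 ⊕ M2, so the key drops out. Then M2 = (M1 ⊕ M2) ⊕ M1 over the first 7 bytes.
byte 0: (24 XOR 1d) XOR 61 = 39 XOR 61 = 58
byte 1: (a0 XOR 40) XOR 64 = e0 XOR 64 = 84
byte 2: (95 XOR ac) XOR 6d = 39 XOR 6d = 54
byte 3: (c9 XOR 58) XOR 69 = 91 XOR 69 = f8
byte 4: (d7 XOR 15) XOR 6e = c2 XOR 6e = ac
byte 5: (52 XOR 41) XOR 20 = 13 XOR 20 = 33
byte 6: (2f XOR a1) XOR 74 = 8e XOR 74 = fa

588454f8ac33fa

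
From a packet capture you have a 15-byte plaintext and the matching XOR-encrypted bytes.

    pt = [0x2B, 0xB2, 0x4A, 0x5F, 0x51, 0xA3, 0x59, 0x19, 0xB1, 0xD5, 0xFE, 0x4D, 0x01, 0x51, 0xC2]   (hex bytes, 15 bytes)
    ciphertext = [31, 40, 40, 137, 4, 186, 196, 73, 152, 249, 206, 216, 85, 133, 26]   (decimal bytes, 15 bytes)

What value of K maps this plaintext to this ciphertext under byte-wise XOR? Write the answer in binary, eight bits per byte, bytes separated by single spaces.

00110100 10011010 01100010 11010110 01010101 00011001 10011101 01010000 00101001 00101100 00110000 10010101 01010100 11010100 11011000

Since ciphertext = pt ⊕ K, XORing both sides with pt gives K = pt ⊕ ciphertext.
byte 0: 2b ^ 1f = 34
byte 1: b2 ^ 28 = 9a
byte 2: 4a ^ 28 = 62
byte 3: 5f ^ 89 = d6
byte 4: 51 ^ 04 = 55
byte 5: a3 ^ ba = 19
byte 6: 59 ^ c4 = 9d
byte 7: 19 ^ 49 = 50
byte 8: b1 ^ 98 = 29
byte 9: d5 ^ f9 = 2c
byte 10: fe ^ ce = 30
byte 11: 4d ^ d8 = 95
byte 12: 01 ^ 55 = 54
byte 13: 51 ^ 85 = d4
byte 14: c2 ^ 1a = d8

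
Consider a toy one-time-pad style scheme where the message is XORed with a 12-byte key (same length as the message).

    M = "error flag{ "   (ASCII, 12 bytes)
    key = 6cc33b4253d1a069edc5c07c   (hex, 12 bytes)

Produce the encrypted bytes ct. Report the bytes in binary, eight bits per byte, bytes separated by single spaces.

XOR is its own inverse, so applying the key byte-wise gives the result directly.
65 ⊕ 6c = 09
72 ⊕ c3 = b1
72 ⊕ 3b = 49
6f ⊕ 42 = 2d
72 ⊕ 53 = 21
20 ⊕ d1 = f1
66 ⊕ a0 = c6
6c ⊕ 69 = 05
61 ⊕ ed = 8c
67 ⊕ c5 = a2
7b ⊕ c0 = bb
20 ⊕ 7c = 5c

00001001 10110001 01001001 00101101 00100001 11110001 11000110 00000101 10001100 10100010 10111011 01011100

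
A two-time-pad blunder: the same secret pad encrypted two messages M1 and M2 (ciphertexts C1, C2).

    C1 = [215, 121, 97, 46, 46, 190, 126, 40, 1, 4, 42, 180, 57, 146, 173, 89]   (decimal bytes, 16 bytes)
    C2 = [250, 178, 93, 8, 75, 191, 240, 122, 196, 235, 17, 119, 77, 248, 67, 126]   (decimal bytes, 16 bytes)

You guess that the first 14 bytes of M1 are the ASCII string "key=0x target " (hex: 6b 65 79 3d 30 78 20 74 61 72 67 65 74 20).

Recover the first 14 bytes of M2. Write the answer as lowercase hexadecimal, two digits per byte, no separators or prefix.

46ae451b5579ae26a49d5ca6004a

First, C1 ⊕ C2 = (M1 ⊕ K) ⊕ (M2 ⊕ K) = M1 ⊕ M2, so the key drops out. Then M2 = (M1 ⊕ M2) ⊕ M1 over the first 14 bytes.
byte 0: (d7 XOR fa) XOR 6b = 2d XOR 6b = 46
byte 1: (79 XOR b2) XOR 65 = cb XOR 65 = ae
byte 2: (61 XOR 5d) XOR 79 = 3c XOR 79 = 45
byte 3: (2e XOR 08) XOR 3d = 26 XOR 3d = 1b
byte 4: (2e XOR 4b) XOR 30 = 65 XOR 30 = 55
byte 5: (be XOR bf) XOR 78 = 01 XOR 78 = 79
byte 6: (7e XOR f0) XOR 20 = 8e XOR 20 = ae
byte 7: (28 XOR 7a) XOR 74 = 52 XOR 74 = 26
byte 8: (01 XOR c4) XOR 61 = c5 XOR 61 = a4
byte 9: (04 XOR eb) XOR 72 = ef XOR 72 = 9d
byte 10: (2a XOR 11) XOR 67 = 3b XOR 67 = 5c
byte 11: (b4 XOR 77) XOR 65 = c3 XOR 65 = a6
byte 12: (39 XOR 4d) XOR 74 = 74 XOR 74 = 00
byte 13: (92 XOR f8) XOR 20 = 6a XOR 20 = 4a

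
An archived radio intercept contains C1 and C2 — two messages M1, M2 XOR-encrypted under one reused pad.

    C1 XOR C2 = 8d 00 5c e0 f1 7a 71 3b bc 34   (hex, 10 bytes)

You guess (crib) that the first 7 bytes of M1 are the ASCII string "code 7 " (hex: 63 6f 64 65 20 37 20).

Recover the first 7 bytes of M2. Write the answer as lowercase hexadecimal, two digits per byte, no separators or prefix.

ee6f3885d14d51

Since C1 ⊕ C2 = M1 ⊕ M2, XORing with the guessed M1 bytes yields the corresponding M2 bytes: M2 = (C1 ⊕ C2) ⊕ M1.
8d XOR 63 = ee
00 XOR 6f = 6f
5c XOR 64 = 38
e0 XOR 65 = 85
f1 XOR 20 = d1
7a XOR 37 = 4d
71 XOR 20 = 51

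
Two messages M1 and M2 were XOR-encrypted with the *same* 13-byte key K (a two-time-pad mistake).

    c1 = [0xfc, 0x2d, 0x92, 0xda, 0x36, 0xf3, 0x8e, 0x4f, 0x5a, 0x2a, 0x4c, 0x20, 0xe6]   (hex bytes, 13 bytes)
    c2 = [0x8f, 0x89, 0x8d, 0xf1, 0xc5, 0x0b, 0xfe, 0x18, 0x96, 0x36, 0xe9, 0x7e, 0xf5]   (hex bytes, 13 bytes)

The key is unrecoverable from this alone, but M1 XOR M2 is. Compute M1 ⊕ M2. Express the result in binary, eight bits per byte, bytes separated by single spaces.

c1 ⊕ c2 = (M1 ⊕ K) ⊕ (M2 ⊕ K) = M1 ⊕ M2 — the shared key cancels under XOR.
fc xor 8f = 73
2d xor 89 = a4
92 xor 8d = 1f
da xor f1 = 2b
36 xor c5 = f3
f3 xor 0b = f8
8e xor fe = 70
4f xor 18 = 57
5a xor 96 = cc
2a xor 36 = 1c
4c xor e9 = a5
20 xor 7e = 5e
e6 xor f5 = 13

01110011 10100100 00011111 00101011 11110011 11111000 01110000 01010111 11001100 00011100 10100101 01011110 00010011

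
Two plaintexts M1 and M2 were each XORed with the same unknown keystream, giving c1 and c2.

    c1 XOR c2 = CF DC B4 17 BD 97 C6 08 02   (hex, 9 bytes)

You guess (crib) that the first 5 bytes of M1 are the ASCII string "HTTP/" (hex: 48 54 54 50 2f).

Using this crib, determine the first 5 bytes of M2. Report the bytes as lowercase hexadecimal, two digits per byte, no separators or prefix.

8788e04792

Since c1 ⊕ c2 = M1 ⊕ M2, XORing with the guessed M1 bytes yields the corresponding M2 bytes: M2 = (c1 ⊕ c2) ⊕ M1.
byte 0: cf ^ 48 = 87
byte 1: dc ^ 54 = 88
byte 2: b4 ^ 54 = e0
byte 3: 17 ^ 50 = 47
byte 4: bd ^ 2f = 92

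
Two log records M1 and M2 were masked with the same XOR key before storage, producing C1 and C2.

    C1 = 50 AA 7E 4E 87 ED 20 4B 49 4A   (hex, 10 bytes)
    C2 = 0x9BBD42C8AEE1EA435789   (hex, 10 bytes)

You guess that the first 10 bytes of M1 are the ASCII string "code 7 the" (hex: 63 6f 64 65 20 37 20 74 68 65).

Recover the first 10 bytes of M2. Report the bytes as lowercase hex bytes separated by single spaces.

First, C1 ⊕ C2 = (M1 ⊕ K) ⊕ (M2 ⊕ K) = M1 ⊕ M2, so the key drops out. Then M2 = (M1 ⊕ M2) ⊕ M1 over the first 10 bytes.
byte 0: (50 ^ 9b) ^ 63 = cb ^ 63 = a8
byte 1: (aa ^ bd) ^ 6f = 17 ^ 6f = 78
byte 2: (7e ^ 42) ^ 64 = 3c ^ 64 = 58
byte 3: (4e ^ c8) ^ 65 = 86 ^ 65 = e3
byte 4: (87 ^ ae) ^ 20 = 29 ^ 20 = 09
byte 5: (ed ^ e1) ^ 37 = 0c ^ 37 = 3b
byte 6: (20 ^ ea) ^ 20 = ca ^ 20 = ea
byte 7: (4b ^ 43) ^ 74 = 08 ^ 74 = 7c
byte 8: (49 ^ 57) ^ 68 = 1e ^ 68 = 76
byte 9: (4a ^ 89) ^ 65 = c3 ^ 65 = a6

a8 78 58 e3 09 3b ea 7c 76 a6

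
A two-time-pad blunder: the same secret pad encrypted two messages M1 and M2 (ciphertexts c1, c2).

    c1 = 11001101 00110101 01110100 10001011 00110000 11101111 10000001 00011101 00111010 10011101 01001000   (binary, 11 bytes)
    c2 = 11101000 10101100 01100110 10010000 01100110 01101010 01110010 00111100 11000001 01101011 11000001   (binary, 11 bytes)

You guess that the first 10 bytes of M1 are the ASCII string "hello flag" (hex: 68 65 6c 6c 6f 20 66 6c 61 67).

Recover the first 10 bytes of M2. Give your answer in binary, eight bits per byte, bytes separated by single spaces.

01001101 11111100 01111110 01110111 00111001 10100101 10010101 01001101 10011010 10010001

First, c1 ⊕ c2 = (M1 ⊕ K) ⊕ (M2 ⊕ K) = M1 ⊕ M2, so the key drops out. Then M2 = (M1 ⊕ M2) ⊕ M1 over the first 10 bytes.
byte 0: (cd XOR e8) XOR 68 = 25 XOR 68 = 4d
byte 1: (35 XOR ac) XOR 65 = 99 XOR 65 = fc
byte 2: (74 XOR 66) XOR 6c = 12 XOR 6c = 7e
byte 3: (8b XOR 90) XOR 6c = 1b XOR 6c = 77
byte 4: (30 XOR 66) XOR 6f = 56 XOR 6f = 39
byte 5: (ef XOR 6a) XOR 20 = 85 XOR 20 = a5
byte 6: (81 XOR 72) XOR 66 = f3 XOR 66 = 95
byte 7: (1d XOR 3c) XOR 6c = 21 XOR 6c = 4d
byte 8: (3a XOR c1) XOR 61 = fb XOR 61 = 9a
byte 9: (9d XOR 6b) XOR 67 = f6 XOR 67 = 91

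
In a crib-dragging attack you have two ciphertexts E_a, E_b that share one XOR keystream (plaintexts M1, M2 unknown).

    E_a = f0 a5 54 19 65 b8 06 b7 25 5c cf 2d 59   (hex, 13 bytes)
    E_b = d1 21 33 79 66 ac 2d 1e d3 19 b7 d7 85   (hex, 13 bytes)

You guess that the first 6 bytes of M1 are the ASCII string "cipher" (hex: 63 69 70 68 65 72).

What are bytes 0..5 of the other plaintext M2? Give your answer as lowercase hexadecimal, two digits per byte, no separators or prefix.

42ed17086666

First, E_a ⊕ E_b = (M1 ⊕ K) ⊕ (M2 ⊕ K) = M1 ⊕ M2, so the key drops out. Then M2 = (M1 ⊕ M2) ⊕ M1 over the first 6 bytes.
byte 0: (f0 ^ d1) ^ 63 = 21 ^ 63 = 42
byte 1: (a5 ^ 21) ^ 69 = 84 ^ 69 = ed
byte 2: (54 ^ 33) ^ 70 = 67 ^ 70 = 17
byte 3: (19 ^ 79) ^ 68 = 60 ^ 68 = 08
byte 4: (65 ^ 66) ^ 65 = 03 ^ 65 = 66
byte 5: (b8 ^ ac) ^ 72 = 14 ^ 72 = 66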